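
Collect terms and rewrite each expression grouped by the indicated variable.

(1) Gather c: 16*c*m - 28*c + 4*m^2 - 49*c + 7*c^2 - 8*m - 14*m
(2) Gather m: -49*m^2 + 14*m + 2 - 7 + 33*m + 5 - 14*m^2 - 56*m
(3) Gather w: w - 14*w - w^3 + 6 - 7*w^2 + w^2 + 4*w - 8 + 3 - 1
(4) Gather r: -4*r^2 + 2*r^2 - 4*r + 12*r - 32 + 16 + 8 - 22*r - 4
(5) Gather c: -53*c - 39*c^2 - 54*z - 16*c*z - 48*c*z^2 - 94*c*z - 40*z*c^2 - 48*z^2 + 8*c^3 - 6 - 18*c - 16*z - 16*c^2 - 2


(1) = 7*c^2 + c*(16*m - 77) + 4*m^2 - 22*m
(2) = -63*m^2 - 9*m
(3) = -w^3 - 6*w^2 - 9*w
(4) = -2*r^2 - 14*r - 12
(5) = 8*c^3 + c^2*(-40*z - 55) + c*(-48*z^2 - 110*z - 71) - 48*z^2 - 70*z - 8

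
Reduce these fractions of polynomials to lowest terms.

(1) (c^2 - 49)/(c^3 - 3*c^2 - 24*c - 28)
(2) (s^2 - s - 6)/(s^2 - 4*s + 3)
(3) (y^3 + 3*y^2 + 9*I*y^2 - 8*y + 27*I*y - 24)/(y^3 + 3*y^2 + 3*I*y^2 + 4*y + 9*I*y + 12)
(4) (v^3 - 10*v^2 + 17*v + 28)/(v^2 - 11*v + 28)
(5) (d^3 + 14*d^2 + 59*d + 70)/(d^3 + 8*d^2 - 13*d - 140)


(1) = (c + 7)/(c^2 + 4*c + 4)
(2) = (s + 2)/(s - 1)
(3) = (y^2 + 9*I*y - 8)/(y^2 + 3*I*y + 4)
(4) = v + 1
(5) = (d + 2)/(d - 4)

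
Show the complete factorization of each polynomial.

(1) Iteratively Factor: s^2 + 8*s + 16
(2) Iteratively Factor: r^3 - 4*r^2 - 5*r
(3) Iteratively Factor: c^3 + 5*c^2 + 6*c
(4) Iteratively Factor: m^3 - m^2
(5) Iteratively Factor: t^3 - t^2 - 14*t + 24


(1) = (s + 4)*(s + 4)
(2) = (r + 1)*(r^2 - 5*r) = r*(r + 1)*(r - 5)
(3) = (c)*(c^2 + 5*c + 6) = c*(c + 3)*(c + 2)
(4) = (m)*(m^2 - m) = m^2*(m - 1)
(5) = (t - 3)*(t^2 + 2*t - 8) = (t - 3)*(t + 4)*(t - 2)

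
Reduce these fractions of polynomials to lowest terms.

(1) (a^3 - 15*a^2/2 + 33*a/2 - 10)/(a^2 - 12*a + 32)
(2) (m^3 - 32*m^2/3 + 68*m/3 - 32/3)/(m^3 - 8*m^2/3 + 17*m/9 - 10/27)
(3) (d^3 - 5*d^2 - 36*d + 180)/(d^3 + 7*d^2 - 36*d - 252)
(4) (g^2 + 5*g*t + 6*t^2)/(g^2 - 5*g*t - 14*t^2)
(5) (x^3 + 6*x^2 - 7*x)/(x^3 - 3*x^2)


(1) = (2*a^2 - 7*a + 5)/(2*a - 16)
(2) = (9*m^2 - 90*m + 144)/(9*m^2 - 18*m + 5)
(3) = (d - 5)/(d + 7)
(4) = (-g - 3*t)/(-g + 7*t)
(5) = (x^2 + 6*x - 7)/(x^2 - 3*x)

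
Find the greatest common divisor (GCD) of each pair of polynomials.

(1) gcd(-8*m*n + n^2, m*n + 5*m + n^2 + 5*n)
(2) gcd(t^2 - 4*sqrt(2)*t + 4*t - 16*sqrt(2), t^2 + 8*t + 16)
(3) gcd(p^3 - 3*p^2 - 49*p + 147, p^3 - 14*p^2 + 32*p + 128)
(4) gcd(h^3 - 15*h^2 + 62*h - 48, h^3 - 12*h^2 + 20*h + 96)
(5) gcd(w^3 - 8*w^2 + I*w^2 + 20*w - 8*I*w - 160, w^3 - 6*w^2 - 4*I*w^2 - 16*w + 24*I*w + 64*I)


(1) = gcd(n*(-8*m + n), (m + n)*(n + 5)) = 1
(2) = t + 4
(3) = 1
(4) = h^2 - 14*h + 48
(5) = gcd((w - 8)*(w - 4*I)*(w + 5*I), (w - 8)*(w + 2)*(w - 4*I)) = w^2 + w*(-8 - 4*I) + 32*I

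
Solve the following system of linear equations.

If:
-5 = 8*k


Then:
k = -5/8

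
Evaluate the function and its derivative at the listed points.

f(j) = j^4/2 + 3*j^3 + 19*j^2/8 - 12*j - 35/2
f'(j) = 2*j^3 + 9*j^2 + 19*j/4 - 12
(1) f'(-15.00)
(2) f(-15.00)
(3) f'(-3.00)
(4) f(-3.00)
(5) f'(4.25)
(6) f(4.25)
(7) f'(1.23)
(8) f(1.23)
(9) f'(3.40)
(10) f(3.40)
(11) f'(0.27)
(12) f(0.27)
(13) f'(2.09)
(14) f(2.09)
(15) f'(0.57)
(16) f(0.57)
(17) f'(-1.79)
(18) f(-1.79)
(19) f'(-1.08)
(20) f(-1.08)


(1) = -4808.25
(2) = 15884.38
(3) = 0.75
(4) = -0.62
(5) = 324.28
(6) = 367.82
(7) = 11.18
(8) = -21.94
(9) = 186.80
(10) = 153.88
(11) = -10.02
(12) = -20.51
(13) = 55.50
(14) = 4.72
(15) = -6.00
(16) = -22.96
(17) = -3.14
(18) = -0.48
(19) = -9.15
(20) = -4.87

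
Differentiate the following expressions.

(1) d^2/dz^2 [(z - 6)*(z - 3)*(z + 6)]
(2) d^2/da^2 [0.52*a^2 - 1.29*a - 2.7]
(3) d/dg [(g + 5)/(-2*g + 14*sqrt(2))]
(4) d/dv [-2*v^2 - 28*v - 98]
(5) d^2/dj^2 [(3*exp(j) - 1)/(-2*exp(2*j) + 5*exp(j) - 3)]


(1) = 6*z - 6
(2) = 1.04000000000000
(3) = (5 + 7*sqrt(2))/(2*(g - 7*sqrt(2))^2)
(4) = -4*v - 28
(5) = (-12*exp(4*j) - 14*exp(3*j) + 78*exp(2*j) - 44*exp(j) - 12)*exp(j)/(8*exp(6*j) - 60*exp(5*j) + 186*exp(4*j) - 305*exp(3*j) + 279*exp(2*j) - 135*exp(j) + 27)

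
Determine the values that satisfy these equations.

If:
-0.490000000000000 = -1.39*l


Then:
l = 0.35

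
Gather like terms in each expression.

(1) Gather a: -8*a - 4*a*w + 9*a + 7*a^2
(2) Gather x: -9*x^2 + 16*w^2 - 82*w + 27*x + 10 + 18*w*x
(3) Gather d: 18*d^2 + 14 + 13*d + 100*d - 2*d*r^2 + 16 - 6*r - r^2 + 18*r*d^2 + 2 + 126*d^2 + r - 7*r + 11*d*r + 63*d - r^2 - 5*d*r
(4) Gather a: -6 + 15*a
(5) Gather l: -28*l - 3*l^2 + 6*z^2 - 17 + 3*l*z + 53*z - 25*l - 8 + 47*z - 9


(1) = 7*a^2 + a*(1 - 4*w)
(2) = 16*w^2 - 82*w - 9*x^2 + x*(18*w + 27) + 10
(3) = d^2*(18*r + 144) + d*(-2*r^2 + 6*r + 176) - 2*r^2 - 12*r + 32
(4) = 15*a - 6
(5) = -3*l^2 + l*(3*z - 53) + 6*z^2 + 100*z - 34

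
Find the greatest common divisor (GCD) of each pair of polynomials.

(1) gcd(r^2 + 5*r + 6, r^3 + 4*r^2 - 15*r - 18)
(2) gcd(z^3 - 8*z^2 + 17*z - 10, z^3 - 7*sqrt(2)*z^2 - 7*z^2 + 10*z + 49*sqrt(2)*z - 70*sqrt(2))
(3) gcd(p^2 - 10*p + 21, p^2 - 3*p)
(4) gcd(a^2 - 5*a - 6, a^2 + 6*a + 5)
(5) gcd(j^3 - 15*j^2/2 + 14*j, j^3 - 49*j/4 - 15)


(1) = 1
(2) = z^2 - 7*z + 10
(3) = p - 3
(4) = gcd((a - 6)*(a + 1), (a + 1)*(a + 5)) = a + 1
(5) = gcd(j*(j - 4)*(j - 7/2), (j - 4)*(j + 3/2)*(j + 5/2)) = j - 4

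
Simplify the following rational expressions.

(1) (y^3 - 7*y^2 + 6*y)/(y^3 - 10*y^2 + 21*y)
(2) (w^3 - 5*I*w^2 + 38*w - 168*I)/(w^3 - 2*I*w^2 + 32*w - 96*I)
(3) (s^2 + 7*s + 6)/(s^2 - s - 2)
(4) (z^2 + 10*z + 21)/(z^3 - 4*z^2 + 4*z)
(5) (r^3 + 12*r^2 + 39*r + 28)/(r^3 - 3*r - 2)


(1) = (y^2 - 7*y + 6)/(y^2 - 10*y + 21)
(2) = (w - 7*I)/(w - 4*I)
(3) = (s + 6)/(s - 2)
(4) = (z^2 + 10*z + 21)/(z^3 - 4*z^2 + 4*z)
(5) = (r^2 + 11*r + 28)/(r^2 - r - 2)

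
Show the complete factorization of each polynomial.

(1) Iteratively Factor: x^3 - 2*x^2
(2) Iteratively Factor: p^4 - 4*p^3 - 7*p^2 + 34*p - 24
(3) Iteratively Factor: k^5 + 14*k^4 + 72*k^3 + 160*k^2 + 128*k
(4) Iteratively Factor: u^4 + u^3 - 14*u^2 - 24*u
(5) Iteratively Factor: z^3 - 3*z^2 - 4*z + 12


(1) = (x - 2)*(x^2) = x*(x - 2)*(x)
(2) = (p + 3)*(p^3 - 7*p^2 + 14*p - 8) = (p - 2)*(p + 3)*(p^2 - 5*p + 4) = (p - 2)*(p - 1)*(p + 3)*(p - 4)
(3) = (k + 2)*(k^4 + 12*k^3 + 48*k^2 + 64*k) = (k + 2)*(k + 4)*(k^3 + 8*k^2 + 16*k) = k*(k + 2)*(k + 4)*(k^2 + 8*k + 16) = k*(k + 2)*(k + 4)^2*(k + 4)
(4) = (u + 3)*(u^3 - 2*u^2 - 8*u) = (u - 4)*(u + 3)*(u^2 + 2*u) = u*(u - 4)*(u + 3)*(u + 2)
(5) = (z - 2)*(z^2 - z - 6) = (z - 2)*(z + 2)*(z - 3)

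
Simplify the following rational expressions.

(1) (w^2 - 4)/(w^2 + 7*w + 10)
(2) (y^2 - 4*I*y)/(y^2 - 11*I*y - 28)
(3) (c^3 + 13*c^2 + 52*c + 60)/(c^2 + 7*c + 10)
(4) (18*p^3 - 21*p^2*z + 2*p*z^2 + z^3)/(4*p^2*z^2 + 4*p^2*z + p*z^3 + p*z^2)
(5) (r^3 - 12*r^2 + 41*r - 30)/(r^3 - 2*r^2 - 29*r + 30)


(1) = (w - 2)/(w + 5)
(2) = y/(y - 7*I)
(3) = c + 6
(4) = (18*p^3 - 21*p^2*z + 2*p*z^2 + z^3)/(4*p^2*z^2 + 4*p^2*z + p*z^3 + p*z^2)
(5) = (r - 5)/(r + 5)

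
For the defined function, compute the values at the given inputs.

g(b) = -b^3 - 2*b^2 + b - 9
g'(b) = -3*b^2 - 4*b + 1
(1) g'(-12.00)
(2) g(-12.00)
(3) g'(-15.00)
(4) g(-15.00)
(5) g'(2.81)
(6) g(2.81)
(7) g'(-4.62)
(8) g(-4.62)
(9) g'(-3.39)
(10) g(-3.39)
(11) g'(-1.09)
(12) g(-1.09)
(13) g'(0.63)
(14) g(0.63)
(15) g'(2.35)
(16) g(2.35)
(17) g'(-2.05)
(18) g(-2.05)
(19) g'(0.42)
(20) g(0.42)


(1) = -383.00
(2) = 1419.00
(3) = -614.00
(4) = 2901.00
(5) = -33.93
(6) = -44.17
(7) = -44.55
(8) = 42.30
(9) = -19.92
(10) = 3.58
(11) = 1.80
(12) = -11.17
(13) = -2.71
(14) = -9.41
(15) = -24.97
(16) = -30.67
(17) = -3.41
(18) = -10.84
(19) = -1.21
(20) = -9.01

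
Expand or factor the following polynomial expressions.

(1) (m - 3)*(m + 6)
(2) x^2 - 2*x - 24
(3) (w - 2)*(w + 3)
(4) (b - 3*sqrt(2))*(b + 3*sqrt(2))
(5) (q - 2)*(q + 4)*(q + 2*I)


(1) = m^2 + 3*m - 18
(2) = (x - 6)*(x + 4)
(3) = w^2 + w - 6
(4) = b^2 - 18
(5) = q^3 + 2*q^2 + 2*I*q^2 - 8*q + 4*I*q - 16*I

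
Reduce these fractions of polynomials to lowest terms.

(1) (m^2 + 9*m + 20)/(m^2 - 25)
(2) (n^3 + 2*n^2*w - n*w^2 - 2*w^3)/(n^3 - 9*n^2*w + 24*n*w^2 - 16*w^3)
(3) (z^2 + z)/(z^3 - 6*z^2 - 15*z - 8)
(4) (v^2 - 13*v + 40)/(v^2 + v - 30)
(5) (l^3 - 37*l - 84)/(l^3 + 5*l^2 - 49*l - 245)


(1) = (m + 4)/(m - 5)
(2) = (n^2 + 3*n*w + 2*w^2)/(n^2 - 8*n*w + 16*w^2)
(3) = z/(z^2 - 7*z - 8)
(4) = (v - 8)/(v + 6)
(5) = (l^2 + 7*l + 12)/(l^2 + 12*l + 35)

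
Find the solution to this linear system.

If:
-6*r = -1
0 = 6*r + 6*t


Then:
r = 1/6
t = -1/6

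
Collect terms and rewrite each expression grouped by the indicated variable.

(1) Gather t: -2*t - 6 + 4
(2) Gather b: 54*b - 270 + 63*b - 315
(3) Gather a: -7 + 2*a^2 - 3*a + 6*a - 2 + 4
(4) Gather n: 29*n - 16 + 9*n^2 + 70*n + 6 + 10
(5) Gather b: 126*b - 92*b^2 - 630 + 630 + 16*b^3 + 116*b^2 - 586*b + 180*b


(1) = -2*t - 2
(2) = 117*b - 585
(3) = 2*a^2 + 3*a - 5
(4) = 9*n^2 + 99*n
(5) = 16*b^3 + 24*b^2 - 280*b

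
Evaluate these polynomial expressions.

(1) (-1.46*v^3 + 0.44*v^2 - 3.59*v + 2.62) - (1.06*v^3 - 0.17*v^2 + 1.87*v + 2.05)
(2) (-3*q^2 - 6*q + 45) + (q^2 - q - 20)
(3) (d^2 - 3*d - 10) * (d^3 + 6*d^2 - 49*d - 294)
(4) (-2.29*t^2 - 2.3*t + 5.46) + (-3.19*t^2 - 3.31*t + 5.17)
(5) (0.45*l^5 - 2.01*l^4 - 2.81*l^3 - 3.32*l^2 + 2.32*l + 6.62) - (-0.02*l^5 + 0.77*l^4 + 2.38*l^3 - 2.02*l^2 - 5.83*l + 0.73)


(1) = -2.52*v^3 + 0.61*v^2 - 5.46*v + 0.57
(2) = -2*q^2 - 7*q + 25
(3) = d^5 + 3*d^4 - 77*d^3 - 207*d^2 + 1372*d + 2940
(4) = -5.48*t^2 - 5.61*t + 10.63
(5) = 0.47*l^5 - 2.78*l^4 - 5.19*l^3 - 1.3*l^2 + 8.15*l + 5.89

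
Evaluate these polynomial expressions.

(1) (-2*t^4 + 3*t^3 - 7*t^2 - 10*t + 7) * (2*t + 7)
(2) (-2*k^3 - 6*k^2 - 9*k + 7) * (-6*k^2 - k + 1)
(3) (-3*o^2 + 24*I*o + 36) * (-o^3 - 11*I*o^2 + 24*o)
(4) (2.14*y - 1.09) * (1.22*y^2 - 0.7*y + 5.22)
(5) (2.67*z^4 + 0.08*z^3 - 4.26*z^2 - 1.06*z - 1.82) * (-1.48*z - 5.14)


(1) = -4*t^5 - 8*t^4 + 7*t^3 - 69*t^2 - 56*t + 49
(2) = 12*k^5 + 38*k^4 + 58*k^3 - 39*k^2 - 16*k + 7
(3) = 3*o^5 + 9*I*o^4 + 156*o^3 + 180*I*o^2 + 864*o
(4) = 2.6108*y^3 - 2.8278*y^2 + 11.9338*y - 5.6898
(5) = -3.9516*z^5 - 13.8422*z^4 + 5.8936*z^3 + 23.4652*z^2 + 8.142*z + 9.3548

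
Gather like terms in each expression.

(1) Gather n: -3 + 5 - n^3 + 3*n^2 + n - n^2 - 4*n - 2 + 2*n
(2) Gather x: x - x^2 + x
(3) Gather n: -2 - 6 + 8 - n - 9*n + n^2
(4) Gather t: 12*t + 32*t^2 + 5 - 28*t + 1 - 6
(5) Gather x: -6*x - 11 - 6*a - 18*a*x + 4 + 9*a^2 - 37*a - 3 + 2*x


(1) = -n^3 + 2*n^2 - n
(2) = -x^2 + 2*x
(3) = n^2 - 10*n
(4) = 32*t^2 - 16*t
(5) = 9*a^2 - 43*a + x*(-18*a - 4) - 10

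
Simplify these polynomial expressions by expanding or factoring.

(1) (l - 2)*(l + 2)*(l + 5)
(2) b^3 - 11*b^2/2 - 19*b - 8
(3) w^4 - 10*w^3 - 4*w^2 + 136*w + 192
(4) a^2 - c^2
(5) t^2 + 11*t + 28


(1) = l^3 + 5*l^2 - 4*l - 20
(2) = (b - 8)*(b + 1/2)*(b + 2)
(3) = (w - 8)*(w - 6)*(w + 2)^2
(4) = (a - c)*(a + c)
(5) = (t + 4)*(t + 7)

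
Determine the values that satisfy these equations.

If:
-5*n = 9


Then:
n = -9/5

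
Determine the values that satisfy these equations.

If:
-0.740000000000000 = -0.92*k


Then:
k = 0.80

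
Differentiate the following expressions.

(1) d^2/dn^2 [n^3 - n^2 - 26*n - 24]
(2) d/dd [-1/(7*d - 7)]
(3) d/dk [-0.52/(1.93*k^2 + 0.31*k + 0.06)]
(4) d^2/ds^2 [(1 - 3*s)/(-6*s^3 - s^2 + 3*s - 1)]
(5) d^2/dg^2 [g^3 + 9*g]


(1) = 6*n - 2
(2) = 1/(7*(d - 1)^2)
(3) = (2.0072*k + 0.1612)/(1.93*k^2 + 0.31*k + 0.06)^2
(4) = 2*((3*s - 1)*(18*s^2 + 2*s - 3)^2 + (-54*s^2 - 6*s - (3*s - 1)*(18*s + 1) + 9)*(6*s^3 + s^2 - 3*s + 1))/(6*s^3 + s^2 - 3*s + 1)^3
(5) = 6*g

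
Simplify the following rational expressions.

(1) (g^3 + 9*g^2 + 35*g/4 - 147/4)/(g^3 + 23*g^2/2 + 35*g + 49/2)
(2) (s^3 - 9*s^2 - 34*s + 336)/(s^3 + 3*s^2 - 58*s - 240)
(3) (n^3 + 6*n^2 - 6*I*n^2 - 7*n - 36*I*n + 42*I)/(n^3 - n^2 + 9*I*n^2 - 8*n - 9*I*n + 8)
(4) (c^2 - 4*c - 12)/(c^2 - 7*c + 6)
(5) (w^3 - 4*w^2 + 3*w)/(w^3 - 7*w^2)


(1) = (2*g - 3)/(2*g + 2)
(2) = (s - 7)/(s + 5)
(3) = (n^2 + n*(7 - 6*I) - 42*I)/(n^2 + 9*I*n - 8)
(4) = (c + 2)/(c - 1)
(5) = (w^2 - 4*w + 3)/(w^2 - 7*w)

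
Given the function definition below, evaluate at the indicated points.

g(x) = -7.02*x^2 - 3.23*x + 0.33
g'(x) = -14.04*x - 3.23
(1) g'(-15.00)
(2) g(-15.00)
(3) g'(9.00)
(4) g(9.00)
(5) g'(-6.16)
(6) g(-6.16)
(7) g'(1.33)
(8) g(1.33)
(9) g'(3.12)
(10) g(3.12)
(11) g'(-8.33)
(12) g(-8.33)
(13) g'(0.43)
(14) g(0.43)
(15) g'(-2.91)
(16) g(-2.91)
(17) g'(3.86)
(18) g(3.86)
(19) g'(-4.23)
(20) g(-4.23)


(1) = 207.37
(2) = -1530.72
(3) = -129.59
(4) = -597.36
(5) = 83.26
(6) = -246.15
(7) = -21.90
(8) = -16.38
(9) = -47.03
(10) = -78.08
(11) = 113.72
(12) = -459.87
(13) = -9.27
(14) = -2.36
(15) = 37.63
(16) = -49.72
(17) = -57.42
(18) = -116.73
(19) = 56.16
(20) = -111.62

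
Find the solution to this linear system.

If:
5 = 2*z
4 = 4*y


Then:
y = 1
z = 5/2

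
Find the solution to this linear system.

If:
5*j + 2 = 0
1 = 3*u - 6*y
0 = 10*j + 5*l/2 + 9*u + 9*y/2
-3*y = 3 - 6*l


Then:
j = -2/5
l = 47/95
u = 89/285
y = -1/95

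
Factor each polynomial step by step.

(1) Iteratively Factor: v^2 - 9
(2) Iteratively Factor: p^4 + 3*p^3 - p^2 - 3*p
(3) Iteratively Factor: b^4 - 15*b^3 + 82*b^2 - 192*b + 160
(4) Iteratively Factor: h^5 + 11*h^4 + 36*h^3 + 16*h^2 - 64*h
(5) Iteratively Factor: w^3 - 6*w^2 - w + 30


(1) = (v - 3)*(v + 3)
(2) = (p + 3)*(p^3 - p) = p*(p + 3)*(p^2 - 1) = p*(p + 1)*(p + 3)*(p - 1)
(3) = (b - 4)*(b^3 - 11*b^2 + 38*b - 40) = (b - 5)*(b - 4)*(b^2 - 6*b + 8) = (b - 5)*(b - 4)*(b - 2)*(b - 4)
(4) = (h)*(h^4 + 11*h^3 + 36*h^2 + 16*h - 64) = h*(h + 4)*(h^3 + 7*h^2 + 8*h - 16) = h*(h - 1)*(h + 4)*(h^2 + 8*h + 16) = h*(h - 1)*(h + 4)^2*(h + 4)
(5) = (w - 5)*(w^2 - w - 6) = (w - 5)*(w + 2)*(w - 3)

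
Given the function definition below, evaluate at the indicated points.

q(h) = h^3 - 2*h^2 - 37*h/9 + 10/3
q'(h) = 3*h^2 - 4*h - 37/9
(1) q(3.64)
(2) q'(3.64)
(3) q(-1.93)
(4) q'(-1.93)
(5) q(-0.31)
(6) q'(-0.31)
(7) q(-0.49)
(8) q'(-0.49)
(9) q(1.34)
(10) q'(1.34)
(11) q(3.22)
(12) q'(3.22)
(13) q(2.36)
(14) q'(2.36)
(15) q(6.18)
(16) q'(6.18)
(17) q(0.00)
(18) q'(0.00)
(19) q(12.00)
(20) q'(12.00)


(1) = 10.10
(2) = 21.08
(3) = -3.37
(4) = 14.78
(5) = 4.39
(6) = -2.58
(7) = 4.75
(8) = -1.43
(9) = -3.36
(10) = -4.08
(11) = 2.75
(12) = 14.11
(13) = -4.36
(14) = 3.16
(15) = 137.57
(16) = 85.75
(17) = 3.33
(18) = -4.11
(19) = 1394.00
(20) = 379.89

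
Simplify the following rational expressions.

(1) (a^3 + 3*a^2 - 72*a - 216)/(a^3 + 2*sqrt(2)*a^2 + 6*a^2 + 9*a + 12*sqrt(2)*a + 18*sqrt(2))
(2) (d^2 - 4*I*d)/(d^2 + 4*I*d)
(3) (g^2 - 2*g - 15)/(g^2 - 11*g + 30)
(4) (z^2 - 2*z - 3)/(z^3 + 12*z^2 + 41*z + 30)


(1) = (a^2 - 72)/(a^2 + a*(2*sqrt(2) + 3) + 6*sqrt(2))
(2) = (d - 4*I)/(d + 4*I)
(3) = (g + 3)/(g - 6)
(4) = (z - 3)/(z^2 + 11*z + 30)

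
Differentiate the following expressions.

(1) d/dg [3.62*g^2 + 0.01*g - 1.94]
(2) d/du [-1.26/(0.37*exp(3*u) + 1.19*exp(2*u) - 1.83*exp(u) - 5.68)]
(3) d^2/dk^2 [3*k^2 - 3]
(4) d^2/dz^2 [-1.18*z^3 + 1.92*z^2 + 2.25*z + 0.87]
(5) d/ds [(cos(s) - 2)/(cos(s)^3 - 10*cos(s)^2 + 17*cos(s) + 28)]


(1) = 7.24*g + 0.01
(2) = (1.3986*exp(2*u) + 2.9988*exp(u) - 2.3058)*exp(u)/(0.37*exp(3*u) + 1.19*exp(2*u) - 1.83*exp(u) - 5.68)^2
(3) = 6
(4) = 3.84 - 7.08*z
(5) = (83*cos(s)/2 - 8*cos(2*s) + cos(3*s)/2 - 70)*sin(s)/(cos(s)^3 - 10*cos(s)^2 + 17*cos(s) + 28)^2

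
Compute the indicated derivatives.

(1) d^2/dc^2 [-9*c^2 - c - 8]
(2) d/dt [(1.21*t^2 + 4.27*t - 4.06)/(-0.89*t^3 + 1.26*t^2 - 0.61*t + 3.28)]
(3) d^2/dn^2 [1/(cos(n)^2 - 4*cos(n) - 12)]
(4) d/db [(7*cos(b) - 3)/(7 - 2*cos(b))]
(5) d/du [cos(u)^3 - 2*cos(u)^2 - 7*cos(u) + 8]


(1) = -18
(2) = (1.0769*t^4 + 7.6006*t^3 - 16.9585*t^2 + 18.1688*t + 11.529)/(0.7921*t^6 - 2.2428*t^5 + 2.6734*t^4 - 7.3756*t^3 + 8.6377*t^2 - 4.0016*t + 10.7584)
(3) = (4*sin(n)^4 - 66*sin(n)^2 - 33*cos(n) - 3*cos(3*n) + 6)/(sin(n)^2 + 4*cos(n) + 11)^3
(4) = -43*sin(b)/(2*cos(b) - 7)^2
(5) = (-3*cos(u)^2 + 4*cos(u) + 7)*sin(u)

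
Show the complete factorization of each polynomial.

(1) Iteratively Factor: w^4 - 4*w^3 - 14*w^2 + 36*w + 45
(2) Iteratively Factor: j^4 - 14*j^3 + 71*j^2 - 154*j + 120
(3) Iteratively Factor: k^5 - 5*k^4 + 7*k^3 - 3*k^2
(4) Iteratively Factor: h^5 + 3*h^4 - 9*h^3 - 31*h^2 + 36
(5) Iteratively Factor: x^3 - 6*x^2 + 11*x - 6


(1) = (w - 3)*(w^3 - w^2 - 17*w - 15) = (w - 5)*(w - 3)*(w^2 + 4*w + 3) = (w - 5)*(w - 3)*(w + 3)*(w + 1)
(2) = (j - 4)*(j^3 - 10*j^2 + 31*j - 30) = (j - 4)*(j - 2)*(j^2 - 8*j + 15) = (j - 4)*(j - 3)*(j - 2)*(j - 5)
(3) = (k)*(k^4 - 5*k^3 + 7*k^2 - 3*k) = k*(k - 1)*(k^3 - 4*k^2 + 3*k) = k*(k - 1)^2*(k^2 - 3*k) = k^2*(k - 1)^2*(k - 3)
(4) = (h + 2)*(h^4 + h^3 - 11*h^2 - 9*h + 18) = (h - 3)*(h + 2)*(h^3 + 4*h^2 + h - 6) = (h - 3)*(h + 2)^2*(h^2 + 2*h - 3) = (h - 3)*(h + 2)^2*(h + 3)*(h - 1)
(5) = (x - 2)*(x^2 - 4*x + 3) = (x - 3)*(x - 2)*(x - 1)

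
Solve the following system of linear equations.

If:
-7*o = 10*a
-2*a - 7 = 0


Then:
a = -7/2
o = 5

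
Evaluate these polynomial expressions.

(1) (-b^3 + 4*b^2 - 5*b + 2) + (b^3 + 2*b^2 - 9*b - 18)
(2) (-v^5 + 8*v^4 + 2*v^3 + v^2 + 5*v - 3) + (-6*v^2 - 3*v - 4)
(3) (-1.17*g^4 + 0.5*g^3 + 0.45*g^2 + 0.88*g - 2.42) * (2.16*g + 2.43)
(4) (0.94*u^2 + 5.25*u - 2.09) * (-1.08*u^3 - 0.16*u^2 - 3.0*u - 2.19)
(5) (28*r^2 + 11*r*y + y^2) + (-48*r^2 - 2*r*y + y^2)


(1) = 6*b^2 - 14*b - 16
(2) = -v^5 + 8*v^4 + 2*v^3 - 5*v^2 + 2*v - 7
(3) = -2.5272*g^5 - 1.7631*g^4 + 2.187*g^3 + 2.9943*g^2 - 3.0888*g - 5.8806
(4) = -1.0152*u^5 - 5.8204*u^4 - 1.4028*u^3 - 17.4742*u^2 - 5.2275*u + 4.5771
(5) = -20*r^2 + 9*r*y + 2*y^2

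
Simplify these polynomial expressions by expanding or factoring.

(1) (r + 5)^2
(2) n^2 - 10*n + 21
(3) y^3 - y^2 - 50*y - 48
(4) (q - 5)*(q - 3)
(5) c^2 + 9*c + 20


(1) = r^2 + 10*r + 25
(2) = (n - 7)*(n - 3)
(3) = (y - 8)*(y + 1)*(y + 6)
(4) = q^2 - 8*q + 15
(5) = (c + 4)*(c + 5)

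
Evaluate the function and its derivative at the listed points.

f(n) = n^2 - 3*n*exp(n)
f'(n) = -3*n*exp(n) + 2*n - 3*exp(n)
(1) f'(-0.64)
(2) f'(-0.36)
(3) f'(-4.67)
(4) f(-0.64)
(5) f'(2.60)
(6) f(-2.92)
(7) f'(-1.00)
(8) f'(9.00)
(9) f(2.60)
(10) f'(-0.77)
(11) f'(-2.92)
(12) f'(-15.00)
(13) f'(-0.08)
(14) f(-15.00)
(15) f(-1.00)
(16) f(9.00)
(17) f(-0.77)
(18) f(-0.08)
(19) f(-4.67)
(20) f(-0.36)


(1) = -1.85
(2) = -2.06
(3) = -9.24
(4) = 1.42
(5) = -140.21
(6) = 9.00
(7) = -2.00
(8) = -243074.52
(9) = -98.26
(10) = -1.86
(11) = -5.53
(12) = -30.00
(13) = -2.71
(14) = 225.00
(15) = 2.10
(16) = -218702.27
(17) = 1.66
(18) = 0.23
(19) = 21.94
(20) = 0.88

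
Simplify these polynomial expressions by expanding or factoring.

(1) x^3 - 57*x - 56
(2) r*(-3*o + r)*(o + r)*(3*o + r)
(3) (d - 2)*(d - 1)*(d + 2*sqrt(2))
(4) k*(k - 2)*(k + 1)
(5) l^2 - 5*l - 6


(1) = (x - 8)*(x + 1)*(x + 7)
(2) = -9*o^3*r - 9*o^2*r^2 + o*r^3 + r^4
(3) = d^3 - 3*d^2 + 2*sqrt(2)*d^2 - 6*sqrt(2)*d + 2*d + 4*sqrt(2)
(4) = k^3 - k^2 - 2*k
(5) = (l - 6)*(l + 1)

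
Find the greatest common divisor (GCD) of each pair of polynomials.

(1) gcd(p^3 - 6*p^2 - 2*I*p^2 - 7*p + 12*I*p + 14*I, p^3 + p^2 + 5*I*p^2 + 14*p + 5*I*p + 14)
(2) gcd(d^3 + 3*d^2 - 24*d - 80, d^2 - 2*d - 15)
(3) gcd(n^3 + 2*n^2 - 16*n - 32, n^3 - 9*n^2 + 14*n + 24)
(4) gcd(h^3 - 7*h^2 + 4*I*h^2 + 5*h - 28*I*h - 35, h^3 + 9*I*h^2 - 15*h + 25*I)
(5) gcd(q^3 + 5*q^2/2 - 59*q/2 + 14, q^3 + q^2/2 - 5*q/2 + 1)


(1) = gcd((p - 7)*(p + 1)*(p - 2*I), (p + 1)*(p - 2*I)*(p + 7*I)) = p^2 + p*(1 - 2*I) - 2*I
(2) = gcd((d - 5)*(d + 4)^2, (d - 5)*(d + 3)) = d - 5
(3) = gcd((n - 4)*(n + 2)*(n + 4), (n - 6)*(n - 4)*(n + 1)) = n - 4
(4) = h^2 + 4*I*h + 5
(5) = gcd((q - 4)*(q - 1/2)*(q + 7), (q - 1)*(q - 1/2)*(q + 2)) = q - 1/2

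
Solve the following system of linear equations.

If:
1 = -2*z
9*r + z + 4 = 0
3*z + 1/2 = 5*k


Then:
k = -1/5
r = -7/18
z = -1/2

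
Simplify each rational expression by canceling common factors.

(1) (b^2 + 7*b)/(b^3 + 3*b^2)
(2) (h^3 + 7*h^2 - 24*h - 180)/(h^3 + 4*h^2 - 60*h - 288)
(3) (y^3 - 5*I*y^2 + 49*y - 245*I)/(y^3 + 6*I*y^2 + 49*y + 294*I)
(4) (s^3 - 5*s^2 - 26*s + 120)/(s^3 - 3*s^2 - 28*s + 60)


(1) = (b + 7)/(b^2 + 3*b)
(2) = (h - 5)/(h - 8)
(3) = (y - 5*I)/(y + 6*I)
(4) = (s - 4)/(s - 2)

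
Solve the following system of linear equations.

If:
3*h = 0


Then:
h = 0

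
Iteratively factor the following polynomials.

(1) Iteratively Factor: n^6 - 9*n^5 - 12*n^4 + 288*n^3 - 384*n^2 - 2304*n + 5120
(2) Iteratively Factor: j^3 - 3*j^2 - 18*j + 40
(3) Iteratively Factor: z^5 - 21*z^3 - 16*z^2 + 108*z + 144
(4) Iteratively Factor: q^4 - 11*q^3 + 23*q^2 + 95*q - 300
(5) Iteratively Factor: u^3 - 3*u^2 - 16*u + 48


(1) = (n - 4)*(n^5 - 5*n^4 - 32*n^3 + 160*n^2 + 256*n - 1280) = (n - 4)*(n + 4)*(n^4 - 9*n^3 + 4*n^2 + 144*n - 320) = (n - 4)^2*(n + 4)*(n^3 - 5*n^2 - 16*n + 80) = (n - 4)^3*(n + 4)*(n^2 - n - 20) = (n - 4)^3*(n + 4)^2*(n - 5)
(2) = (j - 2)*(j^2 - j - 20) = (j - 2)*(j + 4)*(j - 5)
(3) = (z + 2)*(z^4 - 2*z^3 - 17*z^2 + 18*z + 72) = (z + 2)^2*(z^3 - 4*z^2 - 9*z + 36) = (z + 2)^2*(z + 3)*(z^2 - 7*z + 12) = (z - 3)*(z + 2)^2*(z + 3)*(z - 4)
(4) = (q - 4)*(q^3 - 7*q^2 - 5*q + 75) = (q - 5)*(q - 4)*(q^2 - 2*q - 15) = (q - 5)^2*(q - 4)*(q + 3)
(5) = (u + 4)*(u^2 - 7*u + 12) = (u - 4)*(u + 4)*(u - 3)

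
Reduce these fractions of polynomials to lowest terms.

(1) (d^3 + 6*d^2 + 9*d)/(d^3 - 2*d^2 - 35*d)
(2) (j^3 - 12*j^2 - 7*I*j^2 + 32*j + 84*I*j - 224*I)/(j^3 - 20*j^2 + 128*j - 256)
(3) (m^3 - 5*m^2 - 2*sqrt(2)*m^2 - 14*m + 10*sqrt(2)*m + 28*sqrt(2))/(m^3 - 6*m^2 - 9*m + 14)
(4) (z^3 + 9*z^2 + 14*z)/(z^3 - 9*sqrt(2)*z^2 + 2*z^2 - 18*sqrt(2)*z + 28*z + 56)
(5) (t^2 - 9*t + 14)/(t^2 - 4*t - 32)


(1) = (d^2 + 6*d + 9)/(d^2 - 2*d - 35)
(2) = (j - 7*I)/(j - 8)
(3) = (m - 2*sqrt(2))/(m - 1)
(4) = (z^2 + 7*z)/(z^2 - 9*sqrt(2)*z + 28)
(5) = (t^2 - 9*t + 14)/(t^2 - 4*t - 32)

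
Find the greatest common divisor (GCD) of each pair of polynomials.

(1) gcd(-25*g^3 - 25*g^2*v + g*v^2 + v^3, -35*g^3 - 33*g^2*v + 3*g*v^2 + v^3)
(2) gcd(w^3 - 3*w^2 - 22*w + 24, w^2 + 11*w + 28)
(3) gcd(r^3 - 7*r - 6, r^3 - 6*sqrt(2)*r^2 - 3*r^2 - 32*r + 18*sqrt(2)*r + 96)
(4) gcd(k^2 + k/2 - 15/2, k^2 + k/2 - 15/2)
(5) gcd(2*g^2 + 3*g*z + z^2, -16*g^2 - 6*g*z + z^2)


(1) = gcd((-5*g + v)*(g + v)*(5*g + v), (-5*g + v)*(g + v)*(7*g + v)) = -5*g^2 - 4*g*v + v^2
(2) = w + 4
(3) = gcd((r - 3)*(r + 1)*(r + 2), (r - 3)*(r - 8*sqrt(2))*(r + 2*sqrt(2))) = r - 3
(4) = gcd((k - 5/2)*(k + 3), (k - 5/2)*(k + 3)) = k^2 + k/2 - 15/2
(5) = 2*g + z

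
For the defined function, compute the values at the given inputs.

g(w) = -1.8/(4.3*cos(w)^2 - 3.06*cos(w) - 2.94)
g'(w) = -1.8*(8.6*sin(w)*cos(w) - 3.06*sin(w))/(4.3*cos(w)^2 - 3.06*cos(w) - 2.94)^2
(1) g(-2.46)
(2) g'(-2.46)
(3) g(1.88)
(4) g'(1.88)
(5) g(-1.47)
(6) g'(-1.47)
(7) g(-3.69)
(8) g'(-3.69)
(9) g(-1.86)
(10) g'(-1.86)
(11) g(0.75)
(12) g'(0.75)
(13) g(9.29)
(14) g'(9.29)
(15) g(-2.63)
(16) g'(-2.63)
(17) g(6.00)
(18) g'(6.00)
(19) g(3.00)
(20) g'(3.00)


(1) = -0.89
(2) = -2.68
(3) = 1.12
(4) = 3.75
(5) = 0.56
(6) = -0.38
(7) = -0.64
(8) = 1.24
(9) = 1.05
(10) = -3.22
(11) = 0.63
(12) = -0.48
(13) = -0.42
(14) = 0.15
(15) = -0.60
(16) = -1.04
(17) = 0.94
(18) = 0.71
(19) = -0.42
(20) = 0.16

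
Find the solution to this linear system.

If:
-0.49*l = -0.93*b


Then:
b = 0.526881720430108*l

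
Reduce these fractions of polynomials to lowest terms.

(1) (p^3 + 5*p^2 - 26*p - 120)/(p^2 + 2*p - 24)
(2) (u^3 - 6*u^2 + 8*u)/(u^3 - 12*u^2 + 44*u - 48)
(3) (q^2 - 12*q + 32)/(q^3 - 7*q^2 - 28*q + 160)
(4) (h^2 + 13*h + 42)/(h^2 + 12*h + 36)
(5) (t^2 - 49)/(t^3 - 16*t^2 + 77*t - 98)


(1) = (p^2 - p - 20)/(p - 4)
(2) = u/(u - 6)
(3) = 1/(q + 5)
(4) = (h + 7)/(h + 6)
(5) = (t + 7)/(t^2 - 9*t + 14)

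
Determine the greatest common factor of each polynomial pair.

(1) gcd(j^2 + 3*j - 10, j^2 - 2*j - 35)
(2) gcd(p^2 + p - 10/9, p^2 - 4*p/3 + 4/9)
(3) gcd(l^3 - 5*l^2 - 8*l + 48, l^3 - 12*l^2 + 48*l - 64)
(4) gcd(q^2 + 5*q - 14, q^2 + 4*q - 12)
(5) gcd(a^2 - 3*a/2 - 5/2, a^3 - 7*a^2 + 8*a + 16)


(1) = gcd((j - 2)*(j + 5), (j - 7)*(j + 5)) = j + 5
(2) = p - 2/3
(3) = gcd((l - 4)^2*(l + 3), (l - 4)^3) = l^2 - 8*l + 16
(4) = q - 2
(5) = a + 1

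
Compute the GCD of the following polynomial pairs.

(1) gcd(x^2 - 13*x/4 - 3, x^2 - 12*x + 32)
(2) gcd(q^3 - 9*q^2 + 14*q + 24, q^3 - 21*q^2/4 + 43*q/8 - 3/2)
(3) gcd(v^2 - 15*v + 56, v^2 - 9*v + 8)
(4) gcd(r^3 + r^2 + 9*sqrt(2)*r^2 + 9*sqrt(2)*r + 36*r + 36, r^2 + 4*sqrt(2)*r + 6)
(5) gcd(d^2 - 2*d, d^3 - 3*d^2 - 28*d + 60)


(1) = x - 4
(2) = q - 4
(3) = v - 8
(4) = gcd((r + 1)*(r + 3*sqrt(2))*(r + 6*sqrt(2)), (r + sqrt(2))*(r + 3*sqrt(2))) = r + 3*sqrt(2)
(5) = d - 2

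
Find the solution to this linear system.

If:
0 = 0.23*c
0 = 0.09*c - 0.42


Then:
No Solution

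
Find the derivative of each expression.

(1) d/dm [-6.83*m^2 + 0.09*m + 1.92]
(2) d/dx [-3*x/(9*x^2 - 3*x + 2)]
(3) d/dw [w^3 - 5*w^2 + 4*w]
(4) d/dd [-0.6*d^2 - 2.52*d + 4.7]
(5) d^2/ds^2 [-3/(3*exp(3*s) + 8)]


(1) = 0.09 - 13.66*m
(2) = 3*(9*x^2 - 2)/(81*x^4 - 54*x^3 + 45*x^2 - 12*x + 4)
(3) = 3*w^2 - 10*w + 4
(4) = -1.2*d - 2.52
(5) = (648 - 243*exp(3*s))*exp(3*s)/(3*exp(3*s) + 8)^3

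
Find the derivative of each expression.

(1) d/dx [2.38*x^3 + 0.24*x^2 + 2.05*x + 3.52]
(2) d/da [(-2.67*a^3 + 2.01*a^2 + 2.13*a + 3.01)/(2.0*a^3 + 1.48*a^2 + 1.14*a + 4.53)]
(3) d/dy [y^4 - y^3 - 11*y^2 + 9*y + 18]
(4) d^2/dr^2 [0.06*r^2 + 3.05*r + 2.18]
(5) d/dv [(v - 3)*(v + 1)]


(1) = 7.14*x^2 + 0.48*x + 2.05
(2) = (-7.9716*a^4 - 14.6076*a^3 - 55.2063*a^2 + 9.301*a + 6.2175)/(4.0*a^6 + 5.92*a^5 + 6.7504*a^4 + 21.4944*a^3 + 14.7084*a^2 + 10.3284*a + 20.5209)
(3) = 4*y^3 - 3*y^2 - 22*y + 9
(4) = 0.120000000000000
(5) = 2*v - 2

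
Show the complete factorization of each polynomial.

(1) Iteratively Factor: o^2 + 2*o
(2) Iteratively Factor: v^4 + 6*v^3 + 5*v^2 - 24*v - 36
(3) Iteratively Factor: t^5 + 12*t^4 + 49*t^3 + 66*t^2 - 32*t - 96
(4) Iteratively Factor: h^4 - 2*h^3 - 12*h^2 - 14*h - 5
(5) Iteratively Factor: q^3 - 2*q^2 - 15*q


(1) = (o)*(o + 2)
(2) = (v + 3)*(v^3 + 3*v^2 - 4*v - 12) = (v + 3)^2*(v^2 - 4) = (v - 2)*(v + 3)^2*(v + 2)
(3) = (t + 4)*(t^4 + 8*t^3 + 17*t^2 - 2*t - 24) = (t - 1)*(t + 4)*(t^3 + 9*t^2 + 26*t + 24) = (t - 1)*(t + 3)*(t + 4)*(t^2 + 6*t + 8) = (t - 1)*(t + 3)*(t + 4)^2*(t + 2)
(4) = (h + 1)*(h^3 - 3*h^2 - 9*h - 5) = (h + 1)^2*(h^2 - 4*h - 5) = (h - 5)*(h + 1)^2*(h + 1)
(5) = (q)*(q^2 - 2*q - 15) = q*(q - 5)*(q + 3)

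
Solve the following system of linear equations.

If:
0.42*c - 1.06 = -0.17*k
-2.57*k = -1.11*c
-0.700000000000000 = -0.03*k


Then:
No Solution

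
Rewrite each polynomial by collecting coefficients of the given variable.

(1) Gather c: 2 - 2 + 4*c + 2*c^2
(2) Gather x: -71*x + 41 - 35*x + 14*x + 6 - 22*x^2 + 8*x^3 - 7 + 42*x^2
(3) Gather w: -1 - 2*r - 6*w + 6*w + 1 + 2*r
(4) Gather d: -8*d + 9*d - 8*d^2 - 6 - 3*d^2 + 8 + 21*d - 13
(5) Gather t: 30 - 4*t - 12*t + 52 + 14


(1) = 2*c^2 + 4*c
(2) = 8*x^3 + 20*x^2 - 92*x + 40
(3) = 0
(4) = -11*d^2 + 22*d - 11
(5) = 96 - 16*t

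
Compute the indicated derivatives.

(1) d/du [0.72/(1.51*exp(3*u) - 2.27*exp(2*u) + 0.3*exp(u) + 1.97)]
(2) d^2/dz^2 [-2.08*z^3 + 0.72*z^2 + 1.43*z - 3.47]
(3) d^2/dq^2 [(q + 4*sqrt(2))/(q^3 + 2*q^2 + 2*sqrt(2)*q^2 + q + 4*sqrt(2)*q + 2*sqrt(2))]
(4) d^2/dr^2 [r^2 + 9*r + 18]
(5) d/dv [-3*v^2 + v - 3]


(1) = (-3.2616*exp(2*u) + 3.2688*exp(u) - 0.216)*exp(u)/(1.51*exp(3*u) - 2.27*exp(2*u) + 0.3*exp(u) + 1.97)^2
(2) = 1.44 - 12.48*z
(3) = 2*(3*q^3 + 30*sqrt(2)*q^2 + 8*sqrt(2)*q + 136*q + 16 + 98*sqrt(2))/(q^7 + 4*q^6 + 6*sqrt(2)*q^6 + 30*q^5 + 24*sqrt(2)*q^5 + 52*sqrt(2)*q^4 + 100*q^4 + 88*sqrt(2)*q^3 + 145*q^3 + 96*q^2 + 102*sqrt(2)*q^2 + 24*q + 64*sqrt(2)*q + 16*sqrt(2))
(4) = 2
(5) = 1 - 6*v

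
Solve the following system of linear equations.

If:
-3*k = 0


Then:
k = 0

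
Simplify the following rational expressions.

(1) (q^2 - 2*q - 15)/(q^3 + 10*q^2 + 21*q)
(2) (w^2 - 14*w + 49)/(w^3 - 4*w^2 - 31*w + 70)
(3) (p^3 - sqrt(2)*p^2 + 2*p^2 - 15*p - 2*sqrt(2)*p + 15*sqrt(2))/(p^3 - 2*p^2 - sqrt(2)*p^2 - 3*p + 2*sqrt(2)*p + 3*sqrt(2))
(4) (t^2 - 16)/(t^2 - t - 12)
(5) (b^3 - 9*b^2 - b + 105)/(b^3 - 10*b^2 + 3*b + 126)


(1) = (q - 5)/(q^2 + 7*q)
(2) = (w - 7)/(w^2 + 3*w - 10)
(3) = (p + 5)/(p + 1)
(4) = (t + 4)/(t + 3)
(5) = (b - 5)/(b - 6)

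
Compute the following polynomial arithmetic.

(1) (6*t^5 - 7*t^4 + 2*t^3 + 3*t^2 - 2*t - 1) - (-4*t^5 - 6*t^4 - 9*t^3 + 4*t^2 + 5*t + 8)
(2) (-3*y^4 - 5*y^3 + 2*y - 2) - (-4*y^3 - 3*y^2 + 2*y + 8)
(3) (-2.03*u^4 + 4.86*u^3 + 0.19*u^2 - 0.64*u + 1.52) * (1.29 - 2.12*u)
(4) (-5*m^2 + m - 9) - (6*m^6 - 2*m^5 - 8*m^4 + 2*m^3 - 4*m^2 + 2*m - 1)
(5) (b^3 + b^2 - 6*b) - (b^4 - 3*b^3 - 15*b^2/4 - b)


(1) = 10*t^5 - t^4 + 11*t^3 - t^2 - 7*t - 9
(2) = -3*y^4 - y^3 + 3*y^2 - 10
(3) = 4.3036*u^5 - 12.9219*u^4 + 5.8666*u^3 + 1.6019*u^2 - 4.048*u + 1.9608
(4) = -6*m^6 + 2*m^5 + 8*m^4 - 2*m^3 - m^2 - m - 8
(5) = -b^4 + 4*b^3 + 19*b^2/4 - 5*b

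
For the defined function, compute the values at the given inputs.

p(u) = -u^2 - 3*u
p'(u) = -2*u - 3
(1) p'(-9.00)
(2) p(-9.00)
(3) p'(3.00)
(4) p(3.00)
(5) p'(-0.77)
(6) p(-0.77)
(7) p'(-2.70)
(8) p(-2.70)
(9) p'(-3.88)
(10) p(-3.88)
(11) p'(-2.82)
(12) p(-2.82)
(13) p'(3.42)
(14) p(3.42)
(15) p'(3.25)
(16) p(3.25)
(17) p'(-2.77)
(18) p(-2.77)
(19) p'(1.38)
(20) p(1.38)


(1) = 15.00
(2) = -54.00
(3) = -9.00
(4) = -18.00
(5) = -1.46
(6) = 1.72
(7) = 2.40
(8) = 0.81
(9) = 4.76
(10) = -3.41
(11) = 2.64
(12) = 0.51
(13) = -9.84
(14) = -21.96
(15) = -9.50
(16) = -20.31
(17) = 2.54
(18) = 0.64
(19) = -5.76
(20) = -6.04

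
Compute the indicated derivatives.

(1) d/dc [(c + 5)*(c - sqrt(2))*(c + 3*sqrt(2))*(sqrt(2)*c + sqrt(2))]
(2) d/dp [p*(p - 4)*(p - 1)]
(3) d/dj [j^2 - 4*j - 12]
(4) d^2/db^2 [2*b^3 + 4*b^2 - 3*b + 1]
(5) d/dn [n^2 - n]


(1) = 4*sqrt(2)*c^3 + 12*c^2 + 18*sqrt(2)*c^2 - 2*sqrt(2)*c + 48*c - 36*sqrt(2) + 20
(2) = 3*p^2 - 10*p + 4
(3) = 2*j - 4
(4) = 12*b + 8
(5) = 2*n - 1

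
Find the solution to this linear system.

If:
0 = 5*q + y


Then:
q = -y/5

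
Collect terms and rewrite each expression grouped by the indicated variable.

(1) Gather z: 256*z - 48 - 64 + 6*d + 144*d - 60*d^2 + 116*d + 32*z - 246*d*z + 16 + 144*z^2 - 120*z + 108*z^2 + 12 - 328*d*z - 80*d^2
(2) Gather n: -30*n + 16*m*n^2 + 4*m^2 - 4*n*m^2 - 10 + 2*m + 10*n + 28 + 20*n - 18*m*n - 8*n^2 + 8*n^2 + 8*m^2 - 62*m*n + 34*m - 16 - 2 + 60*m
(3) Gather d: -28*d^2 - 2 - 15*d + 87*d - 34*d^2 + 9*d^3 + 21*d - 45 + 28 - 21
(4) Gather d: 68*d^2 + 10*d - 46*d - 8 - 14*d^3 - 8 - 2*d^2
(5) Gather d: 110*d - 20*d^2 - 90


(1) = -140*d^2 + 266*d + 252*z^2 + z*(168 - 574*d) - 84
(2) = 12*m^2 + 16*m*n^2 + 96*m + n*(-4*m^2 - 80*m)
(3) = 9*d^3 - 62*d^2 + 93*d - 40
(4) = -14*d^3 + 66*d^2 - 36*d - 16
(5) = -20*d^2 + 110*d - 90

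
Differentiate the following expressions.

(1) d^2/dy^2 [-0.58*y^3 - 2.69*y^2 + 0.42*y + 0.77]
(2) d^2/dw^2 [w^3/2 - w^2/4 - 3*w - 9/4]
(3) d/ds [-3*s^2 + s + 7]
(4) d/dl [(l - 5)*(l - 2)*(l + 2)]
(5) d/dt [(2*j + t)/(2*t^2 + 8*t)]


(1) = -3.48*y - 5.38
(2) = 3*w - 1/2
(3) = 1 - 6*s
(4) = 3*l^2 - 10*l - 4
(5) = (t*(t + 4)/2 - (2*j + t)*(t + 2))/(t^2*(t + 4)^2)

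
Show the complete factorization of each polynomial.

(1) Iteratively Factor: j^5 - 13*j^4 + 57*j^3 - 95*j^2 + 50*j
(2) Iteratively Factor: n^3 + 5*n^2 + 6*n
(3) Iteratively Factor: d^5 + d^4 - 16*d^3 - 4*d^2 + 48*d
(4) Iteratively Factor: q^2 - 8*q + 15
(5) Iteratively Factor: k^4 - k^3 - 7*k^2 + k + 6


(1) = (j - 1)*(j^4 - 12*j^3 + 45*j^2 - 50*j) = (j - 2)*(j - 1)*(j^3 - 10*j^2 + 25*j) = (j - 5)*(j - 2)*(j - 1)*(j^2 - 5*j) = j*(j - 5)*(j - 2)*(j - 1)*(j - 5)
(2) = (n + 3)*(n^2 + 2*n) = (n + 2)*(n + 3)*(n)
(3) = (d - 2)*(d^4 + 3*d^3 - 10*d^2 - 24*d) = (d - 2)*(d + 2)*(d^3 + d^2 - 12*d) = (d - 2)*(d + 2)*(d + 4)*(d^2 - 3*d) = d*(d - 2)*(d + 2)*(d + 4)*(d - 3)
(4) = (q - 5)*(q - 3)
(5) = (k - 3)*(k^3 + 2*k^2 - k - 2) = (k - 3)*(k + 2)*(k^2 - 1) = (k - 3)*(k - 1)*(k + 2)*(k + 1)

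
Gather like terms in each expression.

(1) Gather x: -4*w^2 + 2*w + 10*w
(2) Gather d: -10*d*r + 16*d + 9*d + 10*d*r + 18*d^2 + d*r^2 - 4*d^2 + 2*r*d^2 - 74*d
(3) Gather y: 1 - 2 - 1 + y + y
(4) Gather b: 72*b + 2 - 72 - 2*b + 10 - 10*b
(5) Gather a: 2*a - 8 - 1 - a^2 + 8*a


(1) = -4*w^2 + 12*w
(2) = d^2*(2*r + 14) + d*(r^2 - 49)
(3) = 2*y - 2
(4) = 60*b - 60
(5) = -a^2 + 10*a - 9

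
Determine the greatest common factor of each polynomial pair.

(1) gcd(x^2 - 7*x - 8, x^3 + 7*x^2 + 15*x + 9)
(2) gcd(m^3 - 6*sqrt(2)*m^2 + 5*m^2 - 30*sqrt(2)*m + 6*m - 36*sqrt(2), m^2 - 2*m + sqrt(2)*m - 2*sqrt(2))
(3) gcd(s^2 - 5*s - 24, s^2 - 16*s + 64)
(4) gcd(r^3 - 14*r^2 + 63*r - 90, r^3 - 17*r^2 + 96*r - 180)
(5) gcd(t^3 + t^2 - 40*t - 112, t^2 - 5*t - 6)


(1) = x + 1
(2) = gcd((m + 2)*(m + 3)*(m - 6*sqrt(2)), (m - 2)*(m + sqrt(2))) = 1
(3) = s - 8
(4) = r^2 - 11*r + 30
(5) = gcd((t - 7)*(t + 4)^2, (t - 6)*(t + 1)) = 1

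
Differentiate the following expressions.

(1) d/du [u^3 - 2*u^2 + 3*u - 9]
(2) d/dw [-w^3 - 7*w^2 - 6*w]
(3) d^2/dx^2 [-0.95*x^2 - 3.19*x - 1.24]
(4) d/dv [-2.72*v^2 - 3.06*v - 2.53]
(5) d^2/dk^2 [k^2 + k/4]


(1) = 3*u^2 - 4*u + 3
(2) = -3*w^2 - 14*w - 6
(3) = -1.90000000000000
(4) = -5.44*v - 3.06
(5) = 2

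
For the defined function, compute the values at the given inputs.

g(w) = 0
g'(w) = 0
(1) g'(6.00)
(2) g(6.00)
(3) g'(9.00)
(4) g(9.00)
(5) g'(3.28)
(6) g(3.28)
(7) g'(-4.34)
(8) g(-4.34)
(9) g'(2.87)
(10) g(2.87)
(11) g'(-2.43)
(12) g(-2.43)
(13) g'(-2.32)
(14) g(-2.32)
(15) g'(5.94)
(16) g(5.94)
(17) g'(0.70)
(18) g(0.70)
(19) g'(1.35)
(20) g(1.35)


(1) = 0.00
(2) = 0.00
(3) = 0.00
(4) = 0.00
(5) = 0.00
(6) = 0.00
(7) = 0.00
(8) = 0.00
(9) = 0.00
(10) = 0.00
(11) = 0.00
(12) = 0.00
(13) = 0.00
(14) = 0.00
(15) = 0.00
(16) = 0.00
(17) = 0.00
(18) = 0.00
(19) = 0.00
(20) = 0.00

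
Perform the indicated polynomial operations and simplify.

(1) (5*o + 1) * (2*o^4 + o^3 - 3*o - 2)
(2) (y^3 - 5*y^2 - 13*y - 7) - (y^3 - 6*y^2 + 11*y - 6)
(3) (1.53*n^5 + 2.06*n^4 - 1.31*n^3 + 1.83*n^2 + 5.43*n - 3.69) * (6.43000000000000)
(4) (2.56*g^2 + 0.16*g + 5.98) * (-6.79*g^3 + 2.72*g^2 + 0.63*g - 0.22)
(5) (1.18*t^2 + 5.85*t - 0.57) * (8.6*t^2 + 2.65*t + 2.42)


(1) = 10*o^5 + 7*o^4 + o^3 - 15*o^2 - 13*o - 2
(2) = y^2 - 24*y - 1
(3) = 9.8379*n^5 + 13.2458*n^4 - 8.4233*n^3 + 11.7669*n^2 + 34.9149*n - 23.7267
(4) = -17.3824*g^5 + 5.8768*g^4 - 38.5562*g^3 + 15.8032*g^2 + 3.7322*g - 1.3156
(5) = 10.148*t^4 + 53.437*t^3 + 13.4561*t^2 + 12.6465*t - 1.3794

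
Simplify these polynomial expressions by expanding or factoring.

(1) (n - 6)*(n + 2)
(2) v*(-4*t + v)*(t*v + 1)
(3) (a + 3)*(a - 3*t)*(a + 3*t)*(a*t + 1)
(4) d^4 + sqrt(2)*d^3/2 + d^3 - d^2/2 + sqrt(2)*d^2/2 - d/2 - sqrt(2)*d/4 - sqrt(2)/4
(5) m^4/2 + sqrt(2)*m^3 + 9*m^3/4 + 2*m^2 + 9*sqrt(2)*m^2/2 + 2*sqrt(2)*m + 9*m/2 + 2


(1) = n^2 - 4*n - 12
(2) = -4*t^2*v^2 + t*v^3 - 4*t*v + v^2
(3) = a^4*t + 3*a^3*t + a^3 - 9*a^2*t^3 + 3*a^2 - 27*a*t^3 - 9*a*t^2 - 27*t^2
(4) = (d + 1)*(d - sqrt(2)/2)*(d + sqrt(2)/2)^2
(5) = (m/2 + sqrt(2)/2)*(m + 1/2)*(m + 4)*(m + sqrt(2))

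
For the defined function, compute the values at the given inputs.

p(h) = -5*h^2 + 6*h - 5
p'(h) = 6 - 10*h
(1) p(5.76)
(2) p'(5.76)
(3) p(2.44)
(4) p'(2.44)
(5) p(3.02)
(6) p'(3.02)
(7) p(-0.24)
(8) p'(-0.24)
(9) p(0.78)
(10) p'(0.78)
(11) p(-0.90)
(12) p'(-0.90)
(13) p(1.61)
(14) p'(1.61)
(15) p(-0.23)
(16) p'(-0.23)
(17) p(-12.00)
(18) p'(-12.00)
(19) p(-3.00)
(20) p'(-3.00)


(1) = -136.33
(2) = -51.60
(3) = -20.13
(4) = -18.40
(5) = -32.48
(6) = -24.20
(7) = -6.73
(8) = 8.40
(9) = -3.36
(10) = -1.80
(11) = -14.45
(12) = 15.00
(13) = -8.30
(14) = -10.10
(15) = -6.64
(16) = 8.30
(17) = -797.00
(18) = 126.00
(19) = -68.00
(20) = 36.00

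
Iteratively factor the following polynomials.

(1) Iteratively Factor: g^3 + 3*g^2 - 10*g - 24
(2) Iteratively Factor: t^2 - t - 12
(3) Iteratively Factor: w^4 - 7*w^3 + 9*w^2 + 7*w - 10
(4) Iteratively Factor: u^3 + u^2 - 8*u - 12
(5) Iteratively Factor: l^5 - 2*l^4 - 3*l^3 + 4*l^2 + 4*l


(1) = (g + 2)*(g^2 + g - 12) = (g - 3)*(g + 2)*(g + 4)
(2) = (t + 3)*(t - 4)
(3) = (w - 2)*(w^3 - 5*w^2 - w + 5) = (w - 2)*(w - 1)*(w^2 - 4*w - 5) = (w - 2)*(w - 1)*(w + 1)*(w - 5)
(4) = (u + 2)*(u^2 - u - 6) = (u + 2)^2*(u - 3)
(5) = (l + 1)*(l^4 - 3*l^3 + 4*l) = l*(l + 1)*(l^3 - 3*l^2 + 4) = l*(l - 2)*(l + 1)*(l^2 - l - 2) = l*(l - 2)*(l + 1)^2*(l - 2)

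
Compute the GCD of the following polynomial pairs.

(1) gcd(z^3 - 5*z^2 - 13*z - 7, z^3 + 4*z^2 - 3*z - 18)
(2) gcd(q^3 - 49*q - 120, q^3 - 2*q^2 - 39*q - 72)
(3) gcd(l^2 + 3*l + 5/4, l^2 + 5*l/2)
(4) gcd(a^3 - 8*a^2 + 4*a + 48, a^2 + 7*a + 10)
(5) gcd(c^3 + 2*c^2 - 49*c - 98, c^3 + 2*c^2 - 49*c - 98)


(1) = gcd((z - 7)*(z + 1)^2, (z - 2)*(z + 3)^2) = 1
(2) = q^2 - 5*q - 24
(3) = gcd((l + 1/2)*(l + 5/2), l*(l + 5/2)) = l + 5/2
(4) = a + 2
(5) = c^3 + 2*c^2 - 49*c - 98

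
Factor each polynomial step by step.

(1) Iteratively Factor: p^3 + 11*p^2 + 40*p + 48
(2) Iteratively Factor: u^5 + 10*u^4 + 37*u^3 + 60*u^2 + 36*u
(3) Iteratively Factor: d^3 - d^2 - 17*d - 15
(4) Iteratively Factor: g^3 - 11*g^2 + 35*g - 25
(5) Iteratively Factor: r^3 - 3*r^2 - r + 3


(1) = (p + 4)*(p^2 + 7*p + 12) = (p + 4)^2*(p + 3)
(2) = (u + 2)*(u^4 + 8*u^3 + 21*u^2 + 18*u) = u*(u + 2)*(u^3 + 8*u^2 + 21*u + 18) = u*(u + 2)*(u + 3)*(u^2 + 5*u + 6) = u*(u + 2)*(u + 3)^2*(u + 2)
(3) = (d + 3)*(d^2 - 4*d - 5) = (d - 5)*(d + 3)*(d + 1)
(4) = (g - 5)*(g^2 - 6*g + 5) = (g - 5)^2*(g - 1)
(5) = (r - 3)*(r^2 - 1) = (r - 3)*(r - 1)*(r + 1)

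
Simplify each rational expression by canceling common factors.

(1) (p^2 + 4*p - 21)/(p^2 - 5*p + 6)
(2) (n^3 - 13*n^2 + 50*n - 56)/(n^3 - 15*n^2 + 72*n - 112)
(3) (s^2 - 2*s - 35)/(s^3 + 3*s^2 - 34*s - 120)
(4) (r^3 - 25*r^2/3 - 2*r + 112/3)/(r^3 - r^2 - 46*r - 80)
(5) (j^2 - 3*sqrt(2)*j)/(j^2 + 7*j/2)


(1) = (p + 7)/(p - 2)
(2) = (n - 2)/(n - 4)
(3) = (s - 7)/(s^2 - 2*s - 24)
(4) = (3*r - 7)/(3*r + 15)
(5) = (2*j - 6*sqrt(2))/(2*j + 7)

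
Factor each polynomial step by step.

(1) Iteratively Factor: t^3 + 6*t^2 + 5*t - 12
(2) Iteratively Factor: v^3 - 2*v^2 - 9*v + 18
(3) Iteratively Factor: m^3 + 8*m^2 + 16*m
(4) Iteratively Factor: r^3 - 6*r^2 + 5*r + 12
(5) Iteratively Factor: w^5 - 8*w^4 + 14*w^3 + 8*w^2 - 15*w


(1) = (t + 3)*(t^2 + 3*t - 4) = (t - 1)*(t + 3)*(t + 4)
(2) = (v + 3)*(v^2 - 5*v + 6) = (v - 3)*(v + 3)*(v - 2)
(3) = (m)*(m^2 + 8*m + 16) = m*(m + 4)*(m + 4)
(4) = (r + 1)*(r^2 - 7*r + 12) = (r - 3)*(r + 1)*(r - 4)
(5) = (w + 1)*(w^4 - 9*w^3 + 23*w^2 - 15*w) = w*(w + 1)*(w^3 - 9*w^2 + 23*w - 15) = w*(w - 1)*(w + 1)*(w^2 - 8*w + 15) = w*(w - 3)*(w - 1)*(w + 1)*(w - 5)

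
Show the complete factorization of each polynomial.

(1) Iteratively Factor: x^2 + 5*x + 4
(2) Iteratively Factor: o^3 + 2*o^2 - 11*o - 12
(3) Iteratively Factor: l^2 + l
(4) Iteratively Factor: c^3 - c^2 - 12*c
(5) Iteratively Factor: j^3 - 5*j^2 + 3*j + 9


(1) = (x + 4)*(x + 1)
(2) = (o - 3)*(o^2 + 5*o + 4) = (o - 3)*(o + 1)*(o + 4)
(3) = (l)*(l + 1)
(4) = (c - 4)*(c^2 + 3*c) = (c - 4)*(c + 3)*(c)
(5) = (j + 1)*(j^2 - 6*j + 9) = (j - 3)*(j + 1)*(j - 3)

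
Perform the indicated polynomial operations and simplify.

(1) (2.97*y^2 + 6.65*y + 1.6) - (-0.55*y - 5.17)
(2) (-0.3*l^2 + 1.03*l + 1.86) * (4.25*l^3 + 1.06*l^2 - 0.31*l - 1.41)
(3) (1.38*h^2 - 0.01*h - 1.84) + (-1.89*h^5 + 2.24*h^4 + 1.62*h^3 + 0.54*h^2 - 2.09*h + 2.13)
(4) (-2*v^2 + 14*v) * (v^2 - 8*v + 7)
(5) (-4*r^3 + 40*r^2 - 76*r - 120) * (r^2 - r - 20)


(1) = 2.97*y^2 + 7.2*y + 6.77
(2) = -1.275*l^5 + 4.0595*l^4 + 9.0898*l^3 + 2.0753*l^2 - 2.0289*l - 2.6226
(3) = -1.89*h^5 + 2.24*h^4 + 1.62*h^3 + 1.92*h^2 - 2.1*h + 0.29
(4) = -2*v^4 + 30*v^3 - 126*v^2 + 98*v
(5) = -4*r^5 + 44*r^4 - 36*r^3 - 844*r^2 + 1640*r + 2400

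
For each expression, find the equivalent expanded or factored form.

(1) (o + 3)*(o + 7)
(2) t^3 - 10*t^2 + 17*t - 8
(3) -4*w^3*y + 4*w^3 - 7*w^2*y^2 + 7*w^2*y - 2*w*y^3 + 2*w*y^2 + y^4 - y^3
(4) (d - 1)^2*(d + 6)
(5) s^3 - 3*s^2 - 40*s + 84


(1) = o^2 + 10*o + 21
(2) = (t - 8)*(t - 1)^2
(3) = (-4*w + y)*(w + y)^2*(y - 1)
(4) = d^3 + 4*d^2 - 11*d + 6
(5) = (s - 7)*(s - 2)*(s + 6)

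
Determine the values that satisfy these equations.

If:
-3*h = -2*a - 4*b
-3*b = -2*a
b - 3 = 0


Then:
a = 9/2
b = 3
h = 7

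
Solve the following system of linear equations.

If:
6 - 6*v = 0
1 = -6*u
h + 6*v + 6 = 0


Then:
h = -12
u = -1/6
v = 1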